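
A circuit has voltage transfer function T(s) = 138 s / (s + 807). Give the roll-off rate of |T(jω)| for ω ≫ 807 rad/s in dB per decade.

With 1 zero and 1 pole, the high-frequency asymptotic slope is 20 × (1 − 1) = 0 dB/decade.

0 dB/decade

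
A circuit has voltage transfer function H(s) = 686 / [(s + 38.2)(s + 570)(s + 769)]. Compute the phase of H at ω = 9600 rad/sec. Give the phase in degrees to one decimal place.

-261.8°

∠(j9600 + 38.2) = arctan(9600/38.2) = 89.77°
∠(j9600 + 570) = arctan(9600/570) = 86.60°
∠(j9600 + 769) = arctan(9600/769) = 85.42°
∠H(j9600) = − (89.77° + 86.60° + 85.42°) = -261.79°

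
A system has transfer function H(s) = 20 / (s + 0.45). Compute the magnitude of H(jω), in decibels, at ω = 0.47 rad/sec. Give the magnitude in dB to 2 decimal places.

|j0.47 + 0.45| = √(0.47² + 0.45²) = 0.6507
|H(j0.47)| = 20 / 0.6507 = 30.737
20 log₁₀(30.737) = 29.753 dB

29.75 dB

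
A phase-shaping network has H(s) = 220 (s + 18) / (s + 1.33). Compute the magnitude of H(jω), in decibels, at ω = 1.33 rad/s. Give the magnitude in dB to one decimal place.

|j1.33 + 18| = √(1.33² + 18²) = 18.05
|j1.33 + 1.33| = √(1.33² + 1.33²) = 1.881
|H(j1.33)| = 220 × 18.05 / 1.881 = 2111.1
20 log₁₀(2111.1) = 66.49 dB

66.5 dB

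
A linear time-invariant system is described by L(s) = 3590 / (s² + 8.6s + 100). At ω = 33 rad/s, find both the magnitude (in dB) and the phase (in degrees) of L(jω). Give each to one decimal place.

|(j33)² + 8.6(j33) + 100| = |-989 + j283.8| = 1029
|L(j33)| = 3590 / 1029 = 3.4891
20 log₁₀(3.4891) = 10.85 dB
∠[(j33)² + 8.6(j33) + 100] = ∠[-989 + j283.8] = 163.99°
∠L(j33) = −163.99° = -163.99°

|L| = 10.9 dB, ∠L = -164.0 deg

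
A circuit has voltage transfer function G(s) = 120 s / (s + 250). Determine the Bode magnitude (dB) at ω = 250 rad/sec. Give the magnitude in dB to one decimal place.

|j250| = 250
|j250 + 250| = √(250² + 250²) = 353.6
|G(j250)| = 120 × 250 / 353.6 = 84.853
20 log₁₀(84.853) = 38.57 dB

38.6 dB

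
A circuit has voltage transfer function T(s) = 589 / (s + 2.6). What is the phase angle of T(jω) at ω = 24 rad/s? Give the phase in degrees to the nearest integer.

-84°

∠(j24 + 2.6) = arctan(24/2.6) = 83.82°
∠T(j24) = −83.82° = -83.82°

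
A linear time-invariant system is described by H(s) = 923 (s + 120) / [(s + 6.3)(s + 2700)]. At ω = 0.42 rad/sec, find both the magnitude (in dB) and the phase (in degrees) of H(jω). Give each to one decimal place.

|j0.42 + 120| = √(0.42² + 120²) = 120
|j0.42 + 6.3| = √(0.42² + 6.3²) = 6.314
|j0.42 + 2700| = √(0.42² + 2700²) = 2700
|H(j0.42)| = 923 × 120 / (6.314 × 2700) = 6.4971
20 log₁₀(6.4971) = 16.25 dB
∠(j0.42 + 120) = arctan(0.42/120) = 0.20°
∠(j0.42 + 6.3) = arctan(0.42/6.3) = 3.81°
∠(j0.42 + 2700) = arctan(0.42/2700) = 0.01°
∠H(j0.42) = 0.20° − (3.81° + 0.01°) = -3.62°

|H| = 16.3 dB, ∠H = -3.6 deg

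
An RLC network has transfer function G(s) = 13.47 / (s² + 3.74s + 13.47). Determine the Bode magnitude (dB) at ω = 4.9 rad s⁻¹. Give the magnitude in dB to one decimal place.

|(j4.9)² + 3.74(j4.9) + 13.47| = |-10.54 + j18.326| = 21.14
|G(j4.9)| = 13.47 / 21.14 = 0.63716
20 log₁₀(0.63716) = -3.92 dB

-3.9 dB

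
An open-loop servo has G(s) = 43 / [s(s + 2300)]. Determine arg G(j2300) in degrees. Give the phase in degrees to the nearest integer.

∠(j2300 + 2300) = arctan(2300/2300) = 45.00°
∠(j2300) = 90.00°
∠G(j2300) = − (45.00° + 90.00°) = -135.00°

-135°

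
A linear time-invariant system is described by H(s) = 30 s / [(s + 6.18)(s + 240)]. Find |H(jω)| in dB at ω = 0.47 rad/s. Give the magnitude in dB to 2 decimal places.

-40.46 dB

|j0.47| = 0.47
|j0.47 + 6.18| = √(0.47² + 6.18²) = 6.198
|j0.47 + 240| = √(0.47² + 240²) = 240
|H(j0.47)| = 30 × 0.47 / (6.198 × 240) = 0.0094791
20 log₁₀(0.0094791) = -40.465 dB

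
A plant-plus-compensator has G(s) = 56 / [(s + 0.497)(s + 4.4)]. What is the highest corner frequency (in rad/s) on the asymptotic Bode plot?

4.4 rad/s

Break frequencies occur at each pole and zero magnitude: 0.497 rad/s, 4.4 rad/s.
The highest is 4.4 rad/s.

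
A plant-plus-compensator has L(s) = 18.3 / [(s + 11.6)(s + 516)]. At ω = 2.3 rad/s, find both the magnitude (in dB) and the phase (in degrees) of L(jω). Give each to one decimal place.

|L| = -50.5 dB, ∠L = -11.5 deg

|j2.3 + 11.6| = √(2.3² + 11.6²) = 11.83
|j2.3 + 516| = √(2.3² + 516²) = 516
|L(j2.3)| = 18.3 / (11.83 × 516) = 0.0029989
20 log₁₀(0.0029989) = -50.46 dB
∠(j2.3 + 11.6) = arctan(2.3/11.6) = 11.21°
∠(j2.3 + 516) = arctan(2.3/516) = 0.26°
∠L(j2.3) = − (11.21° + 0.26°) = -11.47°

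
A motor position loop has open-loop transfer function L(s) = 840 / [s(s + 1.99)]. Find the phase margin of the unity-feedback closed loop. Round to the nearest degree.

4°

Gain crossover: |L(jω)| = 1 at ω ≈ 28.9 rad/sec.
∠L(j28.9) = −90° − arctan(28.9/1.99) ≈ -176.07°
PM = 180° + (-176.07°) = 3.93°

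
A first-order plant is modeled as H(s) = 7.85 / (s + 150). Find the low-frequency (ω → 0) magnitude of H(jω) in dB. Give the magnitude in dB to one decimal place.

-25.6 dB

H(0) = 7.85 / 150 = 0.052333
20 log₁₀(0.052333) = -25.62 dB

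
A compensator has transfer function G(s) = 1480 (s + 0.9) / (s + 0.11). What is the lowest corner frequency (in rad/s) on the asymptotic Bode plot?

Break frequencies occur at each pole and zero magnitude: 0.11 rad/s, 0.9 rad/s.
The lowest is 0.11 rad/s.

0.11 rad/s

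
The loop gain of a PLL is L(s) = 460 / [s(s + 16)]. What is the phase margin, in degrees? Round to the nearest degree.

Gain crossover: |L(jω)| = 1 at ω ≈ 18.7 rad/s.
∠L(j18.7) = −90° − arctan(18.7/16) ≈ -139.44°
PM = 180° + (-139.44°) = 40.56°

41°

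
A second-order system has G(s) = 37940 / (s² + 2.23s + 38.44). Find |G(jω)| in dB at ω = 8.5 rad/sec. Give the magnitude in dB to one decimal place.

|(j8.5)² + 2.23(j8.5) + 38.44| = |-33.81 + j18.955| = 38.76
|G(j8.5)| = 37940 / 38.76 = 978.82
20 log₁₀(978.82) = 59.81 dB

59.8 dB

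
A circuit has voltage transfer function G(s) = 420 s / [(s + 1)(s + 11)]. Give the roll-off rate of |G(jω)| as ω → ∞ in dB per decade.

-20 dB/decade

With 1 zero and 2 poles, the high-frequency asymptotic slope is 20 × (1 − 2) = -20 dB/decade.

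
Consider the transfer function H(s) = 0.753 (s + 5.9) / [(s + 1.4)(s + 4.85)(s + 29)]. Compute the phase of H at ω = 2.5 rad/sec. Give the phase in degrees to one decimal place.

∠(j2.5 + 5.9) = arctan(2.5/5.9) = 22.96°
∠(j2.5 + 1.4) = arctan(2.5/1.4) = 60.75°
∠(j2.5 + 4.85) = arctan(2.5/4.85) = 27.27°
∠(j2.5 + 29) = arctan(2.5/29) = 4.93°
∠H(j2.5) = 22.96° − (60.75° + 27.27° + 4.93°) = -69.98°

-70.0°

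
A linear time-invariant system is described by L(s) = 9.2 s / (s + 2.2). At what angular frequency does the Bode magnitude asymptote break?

The single real pole at s = −2.2 gives a corner at ω = 2.2 rad/sec.

2.2 rad/sec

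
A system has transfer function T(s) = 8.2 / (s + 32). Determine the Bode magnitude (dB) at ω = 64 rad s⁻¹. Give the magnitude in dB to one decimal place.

-18.8 dB

|j64 + 32| = √(64² + 32²) = 71.55
|T(j64)| = 8.2 / 71.55 = 0.1146
20 log₁₀(0.1146) = -18.82 dB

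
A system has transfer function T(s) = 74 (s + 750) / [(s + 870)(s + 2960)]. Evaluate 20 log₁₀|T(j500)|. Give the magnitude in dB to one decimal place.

|j500 + 750| = √(500² + 750²) = 901.4
|j500 + 870| = √(500² + 870²) = 1003
|j500 + 2960| = √(500² + 2960²) = 3002
|T(j500)| = 74 × 901.4 / (1003 × 3002) = 0.022144
20 log₁₀(0.022144) = -33.10 dB

-33.1 dB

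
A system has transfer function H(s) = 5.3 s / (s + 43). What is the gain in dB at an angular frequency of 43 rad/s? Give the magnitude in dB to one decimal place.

11.5 dB

|j43| = 43
|j43 + 43| = √(43² + 43²) = 60.81
|H(j43)| = 5.3 × 43 / 60.81 = 3.7477
20 log₁₀(3.7477) = 11.48 dB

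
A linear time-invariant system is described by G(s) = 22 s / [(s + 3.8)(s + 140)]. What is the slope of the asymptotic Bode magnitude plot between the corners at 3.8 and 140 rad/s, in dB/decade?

0 dB/decade

In this band the factors already past their corner are: 1 differentiator zero, pole at 3.8; net slope = 0 dB/decade.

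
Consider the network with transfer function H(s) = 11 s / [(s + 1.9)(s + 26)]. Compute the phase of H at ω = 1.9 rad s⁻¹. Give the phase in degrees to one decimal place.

40.8°

∠(j1.9) = 90.00°
∠(j1.9 + 1.9) = arctan(1.9/1.9) = 45.00°
∠(j1.9 + 26) = arctan(1.9/26) = 4.18°
∠H(j1.9) = 90.00° − (45.00° + 4.18°) = 40.82°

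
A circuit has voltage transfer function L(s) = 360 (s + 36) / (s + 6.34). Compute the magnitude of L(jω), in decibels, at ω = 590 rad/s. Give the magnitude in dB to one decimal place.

51.1 dB

|j590 + 36| = √(590² + 36²) = 591.1
|j590 + 6.34| = √(590² + 6.34²) = 590
|L(j590)| = 360 × 591.1 / 590 = 360.65
20 log₁₀(360.65) = 51.14 dB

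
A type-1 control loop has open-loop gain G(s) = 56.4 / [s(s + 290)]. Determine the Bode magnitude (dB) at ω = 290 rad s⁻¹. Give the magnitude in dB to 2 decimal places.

|j290 + 290| = √(290² + 290²) = 410.1
|j290| = 290
|G(j290)| = 56.4 / (410.1 × 290) = 0.00047421
20 log₁₀(0.00047421) = -66.481 dB

-66.48 dB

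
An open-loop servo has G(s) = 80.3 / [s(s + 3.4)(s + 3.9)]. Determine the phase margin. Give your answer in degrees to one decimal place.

5.5°

Gain crossover: |G(jω)| = 1 at ω ≈ 3.31 rad/sec.
∠G(j3.31) = −90° − arctan(3.31/3.4) − arctan(3.31/3.9) ≈ -174.54°
PM = 180° + (-174.54°) = 5.46°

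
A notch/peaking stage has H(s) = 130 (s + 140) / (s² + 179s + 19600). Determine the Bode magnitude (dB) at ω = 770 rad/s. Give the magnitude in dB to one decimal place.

-15.3 dB

|j770 + 140| = √(770² + 140²) = 782.6
|(j770)² + 179(j770) + 19600| = |-5.733e+05 + j1.3783e+05| = 5.896e+05
|H(j770)| = 130 × 782.6 / 5.896e+05 = 0.17255
20 log₁₀(0.17255) = -15.26 dB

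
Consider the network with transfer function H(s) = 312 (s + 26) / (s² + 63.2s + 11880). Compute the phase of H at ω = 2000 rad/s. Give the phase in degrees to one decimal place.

-88.9 deg

∠(j2000 + 26) = arctan(2000/26) = 89.26°
∠[(j2000)² + 63.2(j2000) + 11880] = ∠[-3.9881e+06 + j1.264e+05] = 178.18°
∠H(j2000) = 89.26° − 178.18° = -88.93°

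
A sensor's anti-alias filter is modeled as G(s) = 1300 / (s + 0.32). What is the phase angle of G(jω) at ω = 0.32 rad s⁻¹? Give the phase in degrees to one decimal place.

∠(j0.32 + 0.32) = arctan(0.32/0.32) = 45.00°
∠G(j0.32) = −45.00° = -45.00°

-45.0°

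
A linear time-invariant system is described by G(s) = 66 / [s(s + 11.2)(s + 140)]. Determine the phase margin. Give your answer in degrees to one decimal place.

Gain crossover: |G(jω)| = 1 at ω ≈ 0.0421 rad/sec.
∠G(j0.0421) = −90° − arctan(0.0421/11.2) − arctan(0.0421/140) ≈ -90.23°
PM = 180° + (-90.23°) = 89.77°

89.8°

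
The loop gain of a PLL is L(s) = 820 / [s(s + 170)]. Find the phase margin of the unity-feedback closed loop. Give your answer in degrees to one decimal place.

88.4 deg

Gain crossover: |L(jω)| = 1 at ω ≈ 4.82 rad/sec.
∠L(j4.82) = −90° − arctan(4.82/170) ≈ -91.62°
PM = 180° + (-91.62°) = 88.38°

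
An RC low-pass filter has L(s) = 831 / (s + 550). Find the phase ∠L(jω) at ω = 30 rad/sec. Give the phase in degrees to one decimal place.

-3.1°

∠(j30 + 550) = arctan(30/550) = 3.12°
∠L(j30) = −3.12° = -3.12°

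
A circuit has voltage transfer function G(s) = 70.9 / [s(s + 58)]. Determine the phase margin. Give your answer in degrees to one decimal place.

88.8°

Gain crossover: |G(jω)| = 1 at ω ≈ 1.22 rad/s.
∠G(j1.22) = −90° − arctan(1.22/58) ≈ -91.21°
PM = 180° + (-91.21°) = 88.79°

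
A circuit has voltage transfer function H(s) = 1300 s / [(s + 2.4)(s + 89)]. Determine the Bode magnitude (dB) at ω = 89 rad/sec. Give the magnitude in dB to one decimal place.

20.3 dB

|j89| = 89
|j89 + 2.4| = √(89² + 2.4²) = 89.03
|j89 + 89| = √(89² + 89²) = 125.9
|H(j89)| = 1300 × 89 / (89.03 × 125.9) = 10.325
20 log₁₀(10.325) = 20.28 dB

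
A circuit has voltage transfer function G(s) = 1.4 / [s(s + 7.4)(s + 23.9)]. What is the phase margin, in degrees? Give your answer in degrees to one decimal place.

Gain crossover: |G(jω)| = 1 at ω ≈ 0.00792 rad s⁻¹.
∠G(j0.00792) = −90° − arctan(0.00792/7.4) − arctan(0.00792/23.9) ≈ -90.08°
PM = 180° + (-90.08°) = 89.92°

89.9 deg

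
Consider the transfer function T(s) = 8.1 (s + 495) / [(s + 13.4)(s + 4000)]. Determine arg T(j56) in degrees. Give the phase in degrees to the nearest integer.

∠(j56 + 495) = arctan(56/495) = 6.45°
∠(j56 + 13.4) = arctan(56/13.4) = 76.54°
∠(j56 + 4000) = arctan(56/4000) = 0.80°
∠T(j56) = 6.45° − (76.54° + 0.80°) = -70.89°

-71°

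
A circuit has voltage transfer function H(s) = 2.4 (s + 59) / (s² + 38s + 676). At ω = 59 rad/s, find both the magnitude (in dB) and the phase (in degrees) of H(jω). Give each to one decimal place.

|H| = -25.1 dB, ∠H = -96.4°

|j59 + 59| = √(59² + 59²) = 83.44
|(j59)² + 38(j59) + 676| = |-2805 + j2242| = 3591
|H(j59)| = 2.4 × 83.44 / 3591 = 0.055767
20 log₁₀(0.055767) = -25.07 dB
∠(j59 + 59) = arctan(59/59) = 45.00°
∠[(j59)² + 38(j59) + 676] = ∠[-2805 + j2242] = 141.37°
∠H(j59) = 45.00° − 141.37° = -96.37°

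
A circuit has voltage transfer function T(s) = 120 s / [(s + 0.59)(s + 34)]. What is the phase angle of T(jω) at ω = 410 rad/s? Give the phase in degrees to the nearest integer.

-85 deg

∠(j410) = 90.00°
∠(j410 + 0.59) = arctan(410/0.59) = 89.92°
∠(j410 + 34) = arctan(410/34) = 85.26°
∠T(j410) = 90.00° − (89.92° + 85.26°) = -85.18°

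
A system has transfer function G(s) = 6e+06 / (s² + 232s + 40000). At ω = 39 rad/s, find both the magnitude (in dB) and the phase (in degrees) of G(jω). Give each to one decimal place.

|(j39)² + 232(j39) + 40000| = |38479 + j9048| = 3.953e+04
|G(j39)| = 6e+06 / 3.953e+04 = 151.79
20 log₁₀(151.79) = 43.62 dB
∠[(j39)² + 232(j39) + 40000] = ∠[38479 + j9048] = 13.23°
∠G(j39) = −13.23° = -13.23°

|G| = 43.6 dB, ∠G = -13.2 deg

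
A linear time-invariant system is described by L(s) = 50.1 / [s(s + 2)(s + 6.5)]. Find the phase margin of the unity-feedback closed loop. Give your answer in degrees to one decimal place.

Gain crossover: |L(jω)| = 1 at ω ≈ 2.35 rad/sec.
∠L(j2.35) = −90° − arctan(2.35/2) − arctan(2.35/6.5) ≈ -159.46°
PM = 180° + (-159.46°) = 20.54°

20.5°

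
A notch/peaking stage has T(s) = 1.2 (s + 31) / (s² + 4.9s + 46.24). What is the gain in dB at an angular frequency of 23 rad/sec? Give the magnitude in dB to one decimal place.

-20.6 dB

|j23 + 31| = √(23² + 31²) = 38.6
|(j23)² + 4.9(j23) + 46.24| = |-482.76 + j112.7| = 495.7
|T(j23)| = 1.2 × 38.6 / 495.7 = 0.093437
20 log₁₀(0.093437) = -20.59 dB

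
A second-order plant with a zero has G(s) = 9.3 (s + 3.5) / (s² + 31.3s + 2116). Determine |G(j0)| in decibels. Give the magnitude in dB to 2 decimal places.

-36.26 dB

G(0) = 9.3 × 3.5 / 2116 = 0.015383
20 log₁₀(0.015383) = -36.259 dB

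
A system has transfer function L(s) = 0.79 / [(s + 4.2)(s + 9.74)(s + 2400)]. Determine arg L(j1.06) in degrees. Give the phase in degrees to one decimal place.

∠(j1.06 + 4.2) = arctan(1.06/4.2) = 14.16°
∠(j1.06 + 9.74) = arctan(1.06/9.74) = 6.21°
∠(j1.06 + 2400) = arctan(1.06/2400) = 0.03°
∠L(j1.06) = − (14.16° + 6.21° + 0.03°) = -20.40°

-20.4°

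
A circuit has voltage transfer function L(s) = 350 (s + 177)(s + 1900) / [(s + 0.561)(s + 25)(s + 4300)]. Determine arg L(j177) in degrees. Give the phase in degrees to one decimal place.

-123.8°

∠(j177 + 177) = arctan(177/177) = 45.00°
∠(j177 + 1900) = arctan(177/1900) = 5.32°
∠(j177 + 0.561) = arctan(177/0.561) = 89.82°
∠(j177 + 25) = arctan(177/25) = 81.96°
∠(j177 + 4300) = arctan(177/4300) = 2.36°
∠L(j177) = 45.00° + 5.32° − (89.82° + 81.96° + 2.36°) = -123.81°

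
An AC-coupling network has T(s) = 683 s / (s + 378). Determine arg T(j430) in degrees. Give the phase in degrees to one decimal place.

∠(j430) = 90.00°
∠(j430 + 378) = arctan(430/378) = 48.68°
∠T(j430) = 90.00° − 48.68° = 41.32°

41.3°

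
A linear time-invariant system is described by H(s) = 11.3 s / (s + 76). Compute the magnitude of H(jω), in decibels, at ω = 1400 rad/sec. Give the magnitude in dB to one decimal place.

21.0 dB

|j1400| = 1400
|j1400 + 76| = √(1400² + 76²) = 1402
|H(j1400)| = 11.3 × 1400 / 1402 = 11.283
20 log₁₀(11.283) = 21.05 dB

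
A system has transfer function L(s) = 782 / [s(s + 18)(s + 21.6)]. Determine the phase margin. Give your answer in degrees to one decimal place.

Gain crossover: |L(jω)| = 1 at ω ≈ 1.99 rad/sec.
∠L(j1.99) = −90° − arctan(1.99/18) − arctan(1.99/21.6) ≈ -101.58°
PM = 180° + (-101.58°) = 78.42°

78.4°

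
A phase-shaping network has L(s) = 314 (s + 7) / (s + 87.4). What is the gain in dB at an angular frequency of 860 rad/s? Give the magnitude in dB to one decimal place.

|j860 + 7| = √(860² + 7²) = 860
|j860 + 87.4| = √(860² + 87.4²) = 864.4
|L(j860)| = 314 × 860 / 864.4 = 312.4
20 log₁₀(312.4) = 49.89 dB

49.9 dB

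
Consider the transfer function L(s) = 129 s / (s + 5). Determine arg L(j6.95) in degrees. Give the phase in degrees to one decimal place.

∠(j6.95) = 90.00°
∠(j6.95 + 5) = arctan(6.95/5) = 54.27°
∠L(j6.95) = 90.00° − 54.27° = 35.73°

35.7°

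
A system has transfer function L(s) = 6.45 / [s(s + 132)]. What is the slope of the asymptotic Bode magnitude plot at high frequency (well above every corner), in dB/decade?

-40 dB/decade

With 0 zeros and 2 poles, the high-frequency asymptotic slope is 20 × (0 − 2) = -40 dB/decade.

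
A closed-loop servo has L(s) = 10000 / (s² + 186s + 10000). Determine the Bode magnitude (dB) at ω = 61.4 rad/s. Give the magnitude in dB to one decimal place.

-2.3 dB

|(j61.4)² + 186(j61.4) + 10000| = |6230 + j11420| = 1.301e+04
|L(j61.4)| = 10000 / 1.301e+04 = 0.76869
20 log₁₀(0.76869) = -2.29 dB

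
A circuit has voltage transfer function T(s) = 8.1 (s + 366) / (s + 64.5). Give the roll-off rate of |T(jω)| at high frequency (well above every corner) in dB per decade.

0 dB/decade

With 1 zero and 1 pole, the high-frequency asymptotic slope is 20 × (1 − 1) = 0 dB/decade.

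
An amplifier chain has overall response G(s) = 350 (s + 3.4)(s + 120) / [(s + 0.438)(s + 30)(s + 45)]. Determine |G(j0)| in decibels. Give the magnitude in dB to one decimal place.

47.7 dB

G(0) = 350 × 3.4 × 120 / (0.438 × 30 × 45) = 241.5
20 log₁₀(241.5) = 47.66 dB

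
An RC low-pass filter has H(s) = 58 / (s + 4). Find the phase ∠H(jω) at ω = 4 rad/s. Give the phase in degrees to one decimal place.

-45.0°

∠(j4 + 4) = arctan(4/4) = 45.00°
∠H(j4) = −45.00° = -45.00°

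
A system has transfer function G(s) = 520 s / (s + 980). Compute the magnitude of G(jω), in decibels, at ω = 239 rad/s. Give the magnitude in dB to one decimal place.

|j239| = 239
|j239 + 980| = √(239² + 980²) = 1009
|G(j239)| = 520 × 239 / 1009 = 123.21
20 log₁₀(123.21) = 41.81 dB

41.8 dB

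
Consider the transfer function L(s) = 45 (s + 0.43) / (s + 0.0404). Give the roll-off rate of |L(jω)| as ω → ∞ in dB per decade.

With 1 zero and 1 pole, the high-frequency asymptotic slope is 20 × (1 − 1) = 0 dB/decade.

0 dB/decade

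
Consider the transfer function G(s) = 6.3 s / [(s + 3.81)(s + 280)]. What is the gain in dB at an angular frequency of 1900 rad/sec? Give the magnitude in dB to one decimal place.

|j1900| = 1900
|j1900 + 3.81| = √(1900² + 3.81²) = 1900
|j1900 + 280| = √(1900² + 280²) = 1921
|G(j1900)| = 6.3 × 1900 / (1900 × 1921) = 0.0032804
20 log₁₀(0.0032804) = -49.68 dB

-49.7 dB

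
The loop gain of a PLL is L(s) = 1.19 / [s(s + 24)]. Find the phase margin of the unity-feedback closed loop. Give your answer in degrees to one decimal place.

Gain crossover: |L(jω)| = 1 at ω ≈ 0.0496 rad s⁻¹.
∠L(j0.0496) = −90° − arctan(0.0496/24) ≈ -90.12°
PM = 180° + (-90.12°) = 89.88°

89.9 deg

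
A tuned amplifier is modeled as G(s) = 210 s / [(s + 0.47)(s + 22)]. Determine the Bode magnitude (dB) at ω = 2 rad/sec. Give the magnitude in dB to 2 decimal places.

|j2| = 2
|j2 + 0.47| = √(2² + 0.47²) = 2.054
|j2 + 22| = √(2² + 22²) = 22.09
|G(j2)| = 210 × 2 / (2.054 × 22.09) = 9.2542
20 log₁₀(9.2542) = 19.327 dB

19.33 dB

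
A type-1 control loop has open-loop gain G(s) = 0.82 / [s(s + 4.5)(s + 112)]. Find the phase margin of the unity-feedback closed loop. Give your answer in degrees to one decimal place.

90.0°

Gain crossover: |G(jω)| = 1 at ω ≈ 0.00163 rad s⁻¹.
∠G(j0.00163) = −90° − arctan(0.00163/4.5) − arctan(0.00163/112) ≈ -90.02°
PM = 180° + (-90.02°) = 89.98°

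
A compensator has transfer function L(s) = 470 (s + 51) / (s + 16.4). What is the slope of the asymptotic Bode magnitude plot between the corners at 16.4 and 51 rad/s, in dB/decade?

-20 dB/decade

In this band the factors already past their corner are: pole at 16.4; net slope = -20 dB/decade.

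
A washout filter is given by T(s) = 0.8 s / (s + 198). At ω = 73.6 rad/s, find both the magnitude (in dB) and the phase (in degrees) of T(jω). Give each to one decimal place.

|j73.6| = 73.6
|j73.6 + 198| = √(73.6² + 198²) = 211.2
|T(j73.6)| = 0.8 × 73.6 / 211.2 = 0.27874
20 log₁₀(0.27874) = -11.10 dB
∠(j73.6) = 90.00°
∠(j73.6 + 198) = arctan(73.6/198) = 20.39°
∠T(j73.6) = 90.00° − 20.39° = 69.61°

|T| = -11.1 dB, ∠T = 69.6°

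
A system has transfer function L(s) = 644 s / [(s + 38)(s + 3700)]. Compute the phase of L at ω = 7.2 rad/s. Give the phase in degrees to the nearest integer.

∠(j7.2) = 90.00°
∠(j7.2 + 38) = arctan(7.2/38) = 10.73°
∠(j7.2 + 3700) = arctan(7.2/3700) = 0.11°
∠L(j7.2) = 90.00° − (10.73° + 0.11°) = 79.16°

79°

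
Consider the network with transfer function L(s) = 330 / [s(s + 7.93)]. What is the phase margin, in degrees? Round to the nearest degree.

Gain crossover: |L(jω)| = 1 at ω ≈ 17.3 rad s⁻¹.
∠L(j17.3) = −90° − arctan(17.3/7.93) ≈ -155.40°
PM = 180° + (-155.40°) = 24.60°

25°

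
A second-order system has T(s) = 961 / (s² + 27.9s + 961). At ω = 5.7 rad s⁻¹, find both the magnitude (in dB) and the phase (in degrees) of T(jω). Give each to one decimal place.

|T| = 0.2 dB, ∠T = -9.7°

|(j5.7)² + 27.9(j5.7) + 961| = |928.51 + j159.03| = 942
|T(j5.7)| = 961 / 942 = 1.0201
20 log₁₀(1.0201) = 0.17 dB
∠[(j5.7)² + 27.9(j5.7) + 961] = ∠[928.51 + j159.03] = 9.72°
∠T(j5.7) = −9.72° = -9.72°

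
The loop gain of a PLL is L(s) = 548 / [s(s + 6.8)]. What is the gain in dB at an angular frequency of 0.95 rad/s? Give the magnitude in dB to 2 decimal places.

38.49 dB

|j0.95 + 6.8| = √(0.95² + 6.8²) = 6.866
|j0.95| = 0.95
|L(j0.95)| = 548 / (6.866 × 0.95) = 84.014
20 log₁₀(84.014) = 38.487 dB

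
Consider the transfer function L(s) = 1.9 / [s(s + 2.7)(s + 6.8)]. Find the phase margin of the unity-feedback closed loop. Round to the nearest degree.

Gain crossover: |L(jω)| = 1 at ω ≈ 0.103 rad/sec.
∠L(j0.103) = −90° − arctan(0.103/2.7) − arctan(0.103/6.8) ≈ -93.06°
PM = 180° + (-93.06°) = 86.94°

87 deg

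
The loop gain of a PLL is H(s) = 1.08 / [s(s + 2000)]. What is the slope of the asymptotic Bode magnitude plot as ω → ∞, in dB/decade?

-40 dB/decade

With 0 zeros and 2 poles, the high-frequency asymptotic slope is 20 × (0 − 2) = -40 dB/decade.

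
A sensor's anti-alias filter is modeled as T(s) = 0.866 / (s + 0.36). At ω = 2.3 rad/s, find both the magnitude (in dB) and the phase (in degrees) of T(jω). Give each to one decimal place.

|j2.3 + 0.36| = √(2.3² + 0.36²) = 2.328
|T(j2.3)| = 0.866 / 2.328 = 0.37199
20 log₁₀(0.37199) = -8.59 dB
∠(j2.3 + 0.36) = arctan(2.3/0.36) = 81.10°
∠T(j2.3) = −81.10° = -81.10°

|T| = -8.6 dB, ∠T = -81.1°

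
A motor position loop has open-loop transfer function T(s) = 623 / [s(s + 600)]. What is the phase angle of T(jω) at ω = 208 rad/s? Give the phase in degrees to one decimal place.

-109.1°

∠(j208 + 600) = arctan(208/600) = 19.12°
∠(j208) = 90.00°
∠T(j208) = − (19.12° + 90.00°) = -109.12°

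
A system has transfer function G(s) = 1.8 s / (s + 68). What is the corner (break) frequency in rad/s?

68 rad/s

The single real pole at s = −68 gives a corner at ω = 68 rad/s.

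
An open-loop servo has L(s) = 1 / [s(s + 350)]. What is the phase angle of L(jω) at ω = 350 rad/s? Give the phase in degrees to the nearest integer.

∠(j350 + 350) = arctan(350/350) = 45.00°
∠(j350) = 90.00°
∠L(j350) = − (45.00° + 90.00°) = -135.00°

-135°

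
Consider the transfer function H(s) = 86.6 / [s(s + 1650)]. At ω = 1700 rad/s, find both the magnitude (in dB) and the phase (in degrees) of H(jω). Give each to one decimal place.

|H| = -93.4 dB, ∠H = -135.9°

|j1700 + 1650| = √(1700² + 1650²) = 2369
|j1700| = 1700
|H(j1700)| = 86.6 / (2369 × 1700) = 2.1503e-05
20 log₁₀(2.1503e-05) = -93.35 dB
∠(j1700 + 1650) = arctan(1700/1650) = 45.86°
∠(j1700) = 90.00°
∠H(j1700) = − (45.86° + 90.00°) = -135.86°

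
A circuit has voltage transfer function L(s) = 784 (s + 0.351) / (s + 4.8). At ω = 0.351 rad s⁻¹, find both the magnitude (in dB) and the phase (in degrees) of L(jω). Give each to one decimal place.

|L| = 38.2 dB, ∠L = 40.8 deg

|j0.351 + 0.351| = √(0.351² + 0.351²) = 0.4964
|j0.351 + 4.8| = √(0.351² + 4.8²) = 4.813
|L(j0.351)| = 784 × 0.4964 / 4.813 = 80.861
20 log₁₀(80.861) = 38.15 dB
∠(j0.351 + 0.351) = arctan(0.351/0.351) = 45.00°
∠(j0.351 + 4.8) = arctan(0.351/4.8) = 4.18°
∠L(j0.351) = 45.00° − 4.18° = 40.82°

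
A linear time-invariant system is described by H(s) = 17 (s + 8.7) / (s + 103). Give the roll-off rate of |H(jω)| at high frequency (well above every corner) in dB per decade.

With 1 zero and 1 pole, the high-frequency asymptotic slope is 20 × (1 − 1) = 0 dB/decade.

0 dB/decade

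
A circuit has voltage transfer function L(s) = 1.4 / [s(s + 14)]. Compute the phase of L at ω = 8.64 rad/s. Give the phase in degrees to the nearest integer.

-122°

∠(j8.64 + 14) = arctan(8.64/14) = 31.68°
∠(j8.64) = 90.00°
∠L(j8.64) = − (31.68° + 90.00°) = -121.68°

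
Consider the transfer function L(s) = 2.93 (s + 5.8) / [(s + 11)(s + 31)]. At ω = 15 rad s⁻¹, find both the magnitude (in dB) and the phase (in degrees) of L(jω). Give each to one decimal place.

|L| = -22.7 dB, ∠L = -10.7 deg

|j15 + 5.8| = √(15² + 5.8²) = 16.08
|j15 + 11| = √(15² + 11²) = 18.6
|j15 + 31| = √(15² + 31²) = 34.44
|L(j15)| = 2.93 × 16.08 / (18.6 × 34.44) = 0.073559
20 log₁₀(0.073559) = -22.67 dB
∠(j15 + 5.8) = arctan(15/5.8) = 68.86°
∠(j15 + 11) = arctan(15/11) = 53.75°
∠(j15 + 31) = arctan(15/31) = 25.82°
∠L(j15) = 68.86° − (53.75° + 25.82°) = -10.71°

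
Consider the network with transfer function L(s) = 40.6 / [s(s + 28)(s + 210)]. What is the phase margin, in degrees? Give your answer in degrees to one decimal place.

90.0°

Gain crossover: |L(jω)| = 1 at ω ≈ 0.0069 rad s⁻¹.
∠L(j0.0069) = −90° − arctan(0.0069/28) − arctan(0.0069/210) ≈ -90.02°
PM = 180° + (-90.02°) = 89.98°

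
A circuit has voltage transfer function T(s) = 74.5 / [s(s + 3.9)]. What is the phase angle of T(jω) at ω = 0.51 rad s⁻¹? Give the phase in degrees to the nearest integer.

-97°

∠(j0.51 + 3.9) = arctan(0.51/3.9) = 7.45°
∠(j0.51) = 90.00°
∠T(j0.51) = − (7.45° + 90.00°) = -97.45°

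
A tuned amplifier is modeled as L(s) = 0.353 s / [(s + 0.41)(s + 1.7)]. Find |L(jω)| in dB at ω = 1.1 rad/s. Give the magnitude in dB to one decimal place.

-15.7 dB

|j1.1| = 1.1
|j1.1 + 0.41| = √(1.1² + 0.41²) = 1.174
|j1.1 + 1.7| = √(1.1² + 1.7²) = 2.025
|L(j1.1)| = 0.353 × 1.1 / (1.174 × 2.025) = 0.16336
20 log₁₀(0.16336) = -15.74 dB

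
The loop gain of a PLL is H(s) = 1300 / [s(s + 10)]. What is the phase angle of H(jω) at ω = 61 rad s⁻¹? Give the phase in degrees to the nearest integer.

∠(j61 + 10) = arctan(61/10) = 80.69°
∠(j61) = 90.00°
∠H(j61) = − (80.69° + 90.00°) = -170.69°

-171°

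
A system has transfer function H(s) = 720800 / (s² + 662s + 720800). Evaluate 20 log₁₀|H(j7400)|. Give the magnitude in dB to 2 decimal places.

|(j7400)² + 662(j7400) + 720800| = |-5.4039e+07 + j4.8988e+06| = 5.426e+07
|H(j7400)| = 720800 / 5.426e+07 = 0.013284
20 log₁₀(0.013284) = -37.533 dB

-37.53 dB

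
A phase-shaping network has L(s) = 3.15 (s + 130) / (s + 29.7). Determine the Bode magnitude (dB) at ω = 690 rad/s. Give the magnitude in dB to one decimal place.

10.1 dB

|j690 + 130| = √(690² + 130²) = 702.1
|j690 + 29.7| = √(690² + 29.7²) = 690.6
|L(j690)| = 3.15 × 702.1 / 690.6 = 3.2025
20 log₁₀(3.2025) = 10.11 dB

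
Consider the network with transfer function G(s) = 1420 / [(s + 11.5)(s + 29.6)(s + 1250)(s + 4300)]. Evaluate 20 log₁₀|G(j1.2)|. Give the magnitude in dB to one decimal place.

|j1.2 + 11.5| = √(1.2² + 11.5²) = 11.56
|j1.2 + 29.6| = √(1.2² + 29.6²) = 29.62
|j1.2 + 1250| = √(1.2² + 1250²) = 1250
|j1.2 + 4300| = √(1.2² + 4300²) = 4300
|G(j1.2)| = 1420 / (11.56 × 29.62 × 1250 × 4300) = 7.7128e-07
20 log₁₀(7.7128e-07) = -122.26 dB

-122.3 dB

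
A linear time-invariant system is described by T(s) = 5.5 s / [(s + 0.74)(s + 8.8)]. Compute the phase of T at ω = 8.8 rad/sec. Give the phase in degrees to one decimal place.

∠(j8.8) = 90.00°
∠(j8.8 + 0.74) = arctan(8.8/0.74) = 85.19°
∠(j8.8 + 8.8) = arctan(8.8/8.8) = 45.00°
∠T(j8.8) = 90.00° − (85.19° + 45.00°) = -40.19°

-40.2 deg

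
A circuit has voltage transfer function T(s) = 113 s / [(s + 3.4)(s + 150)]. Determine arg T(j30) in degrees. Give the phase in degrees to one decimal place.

-4.8 deg

∠(j30) = 90.00°
∠(j30 + 3.4) = arctan(30/3.4) = 83.53°
∠(j30 + 150) = arctan(30/150) = 11.31°
∠T(j30) = 90.00° − (83.53° + 11.31°) = -4.84°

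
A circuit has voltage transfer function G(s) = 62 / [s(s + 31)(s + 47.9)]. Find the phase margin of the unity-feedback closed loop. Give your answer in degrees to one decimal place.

Gain crossover: |G(jω)| = 1 at ω ≈ 0.0418 rad s⁻¹.
∠G(j0.0418) = −90° − arctan(0.0418/31) − arctan(0.0418/47.9) ≈ -90.13°
PM = 180° + (-90.13°) = 89.87°

89.9°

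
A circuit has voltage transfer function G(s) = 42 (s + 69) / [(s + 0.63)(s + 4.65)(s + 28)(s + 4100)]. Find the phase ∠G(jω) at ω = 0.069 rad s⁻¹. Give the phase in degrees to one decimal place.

-7.2°

∠(j0.069 + 69) = arctan(0.069/69) = 0.06°
∠(j0.069 + 0.63) = arctan(0.069/0.63) = 6.25°
∠(j0.069 + 4.65) = arctan(0.069/4.65) = 0.85°
∠(j0.069 + 28) = arctan(0.069/28) = 0.14°
∠(j0.069 + 4100) = arctan(0.069/4100) = 0.00°
∠G(j0.069) = 0.06° − (6.25° + 0.85° + 0.14° + 0.00°) = -7.19°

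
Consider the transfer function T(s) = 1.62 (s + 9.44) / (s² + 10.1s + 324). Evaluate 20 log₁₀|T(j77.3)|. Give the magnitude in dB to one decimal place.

|j77.3 + 9.44| = √(77.3² + 9.44²) = 77.87
|(j77.3)² + 10.1(j77.3) + 324| = |-5651.3 + j780.73| = 5705
|T(j77.3)| = 1.62 × 77.87 / 5705 = 0.022113
20 log₁₀(0.022113) = -33.11 dB

-33.1 dB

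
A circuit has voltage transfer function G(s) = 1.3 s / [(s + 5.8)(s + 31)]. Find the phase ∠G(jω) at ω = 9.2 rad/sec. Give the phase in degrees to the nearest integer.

∠(j9.2) = 90.00°
∠(j9.2 + 5.8) = arctan(9.2/5.8) = 57.77°
∠(j9.2 + 31) = arctan(9.2/31) = 16.53°
∠G(j9.2) = 90.00° − (57.77° + 16.53°) = 15.70°

16°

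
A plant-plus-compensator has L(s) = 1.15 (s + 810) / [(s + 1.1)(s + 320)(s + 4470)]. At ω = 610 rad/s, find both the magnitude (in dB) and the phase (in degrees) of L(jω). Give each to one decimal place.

|j610 + 810| = √(610² + 810²) = 1014
|j610 + 1.1| = √(610² + 1.1²) = 610
|j610 + 320| = √(610² + 320²) = 688.8
|j610 + 4470| = √(610² + 4470²) = 4511
|L(j610)| = 1.15 × 1014 / (610 × 688.8 × 4511) = 6.1514e-07
20 log₁₀(6.1514e-07) = -124.22 dB
∠(j610 + 810) = arctan(610/810) = 36.98°
∠(j610 + 1.1) = arctan(610/1.1) = 89.90°
∠(j610 + 320) = arctan(610/320) = 62.32°
∠(j610 + 4470) = arctan(610/4470) = 7.77°
∠L(j610) = 36.98° − (89.90° + 62.32° + 7.77°) = -123.00°

|L| = -124.2 dB, ∠L = -123.0°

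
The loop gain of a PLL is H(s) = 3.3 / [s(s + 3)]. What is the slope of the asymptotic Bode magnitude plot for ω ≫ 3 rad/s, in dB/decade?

-40 dB/decade

With 0 zeros and 2 poles, the high-frequency asymptotic slope is 20 × (0 − 2) = -40 dB/decade.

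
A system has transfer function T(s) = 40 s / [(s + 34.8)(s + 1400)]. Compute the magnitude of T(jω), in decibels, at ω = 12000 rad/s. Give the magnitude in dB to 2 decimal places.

|j12000| = 1.2e+04
|j12000 + 34.8| = √(12000² + 34.8²) = 1.2e+04
|j12000 + 1400| = √(12000² + 1400²) = 1.208e+04
|T(j12000)| = 40 × 1.2e+04 / (1.2e+04 × 1.208e+04) = 0.0033109
20 log₁₀(0.0033109) = -49.601 dB

-49.60 dB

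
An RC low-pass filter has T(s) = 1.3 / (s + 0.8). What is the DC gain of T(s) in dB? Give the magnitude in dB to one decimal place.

T(0) = 1.3 / 0.8 = 1.625
20 log₁₀(1.625) = 4.22 dB

4.2 dB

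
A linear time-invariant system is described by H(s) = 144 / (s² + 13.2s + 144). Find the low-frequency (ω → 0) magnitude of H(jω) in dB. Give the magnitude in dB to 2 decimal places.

H(0) = 144 / 144 = 1
20 log₁₀(1) = 0.000 dB

0.00 dB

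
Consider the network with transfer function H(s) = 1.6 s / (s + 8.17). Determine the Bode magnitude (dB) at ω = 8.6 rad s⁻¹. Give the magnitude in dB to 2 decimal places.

|j8.6| = 8.6
|j8.6 + 8.17| = √(8.6² + 8.17²) = 11.86
|H(j8.6)| = 1.6 × 8.6 / 11.86 = 1.16
20 log₁₀(1.16) = 1.289 dB

1.29 dB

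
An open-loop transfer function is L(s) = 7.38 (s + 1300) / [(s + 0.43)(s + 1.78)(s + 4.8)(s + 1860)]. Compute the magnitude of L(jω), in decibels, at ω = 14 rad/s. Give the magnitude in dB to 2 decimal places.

|j14 + 1300| = √(14² + 1300²) = 1300
|j14 + 0.43| = √(14² + 0.43²) = 14.01
|j14 + 1.78| = √(14² + 1.78²) = 14.11
|j14 + 4.8| = √(14² + 4.8²) = 14.8
|j14 + 1860| = √(14² + 1860²) = 1860
|L(j14)| = 7.38 × 1300 / (14.01 × 14.11 × 14.8 × 1860) = 0.0017632
20 log₁₀(0.0017632) = -55.074 dB

-55.07 dB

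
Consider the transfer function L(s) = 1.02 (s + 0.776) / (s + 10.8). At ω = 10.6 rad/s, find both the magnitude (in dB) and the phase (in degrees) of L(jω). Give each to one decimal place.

|L| = -2.9 dB, ∠L = 41.3°

|j10.6 + 0.776| = √(10.6² + 0.776²) = 10.63
|j10.6 + 10.8| = √(10.6² + 10.8²) = 15.13
|L(j10.6)| = 1.02 × 10.63 / 15.13 = 0.71639
20 log₁₀(0.71639) = -2.90 dB
∠(j10.6 + 0.776) = arctan(10.6/0.776) = 85.81°
∠(j10.6 + 10.8) = arctan(10.6/10.8) = 44.46°
∠L(j10.6) = 85.81° − 44.46° = 41.35°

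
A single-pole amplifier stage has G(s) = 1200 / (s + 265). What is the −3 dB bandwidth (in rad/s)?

265 rad/s

For a single-pole low-pass, the −3 dB point is at the pole: ω = 265 rad/s.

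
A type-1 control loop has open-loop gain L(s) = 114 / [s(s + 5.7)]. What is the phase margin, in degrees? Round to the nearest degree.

30°

Gain crossover: |L(jω)| = 1 at ω ≈ 9.95 rad/s.
∠L(j9.95) = −90° − arctan(9.95/5.7) ≈ -150.18°
PM = 180° + (-150.18°) = 29.82°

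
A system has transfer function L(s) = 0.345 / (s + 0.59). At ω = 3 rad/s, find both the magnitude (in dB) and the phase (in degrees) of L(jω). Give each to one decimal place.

|L| = -19.0 dB, ∠L = -78.9°

|j3 + 0.59| = √(3² + 0.59²) = 3.057
|L(j3)| = 0.345 / 3.057 = 0.11284
20 log₁₀(0.11284) = -18.95 dB
∠(j3 + 0.59) = arctan(3/0.59) = 78.87°
∠L(j3) = −78.87° = -78.87°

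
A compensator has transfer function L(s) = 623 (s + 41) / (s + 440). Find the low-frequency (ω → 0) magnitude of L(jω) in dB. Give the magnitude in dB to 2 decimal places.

35.28 dB

L(0) = 623 × 41 / 440 = 58.052
20 log₁₀(58.052) = 35.276 dB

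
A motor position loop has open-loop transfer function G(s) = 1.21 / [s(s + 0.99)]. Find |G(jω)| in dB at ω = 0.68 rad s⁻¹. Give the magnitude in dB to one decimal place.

3.4 dB

|j0.68 + 0.99| = √(0.68² + 0.99²) = 1.201
|j0.68| = 0.68
|G(j0.68)| = 1.21 / (1.201 × 0.68) = 1.4816
20 log₁₀(1.4816) = 3.41 dB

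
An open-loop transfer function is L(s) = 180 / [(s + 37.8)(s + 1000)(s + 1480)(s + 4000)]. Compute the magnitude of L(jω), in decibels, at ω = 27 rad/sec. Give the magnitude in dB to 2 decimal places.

|j27 + 37.8| = √(27² + 37.8²) = 46.45
|j27 + 1000| = √(27² + 1000²) = 1000
|j27 + 1480| = √(27² + 1480²) = 1480
|j27 + 4000| = √(27² + 4000²) = 4000
|L(j27)| = 180 / (46.45 × 1000 × 1480 × 4000) = 6.5419e-10
20 log₁₀(6.5419e-10) = -183.686 dB

-183.69 dB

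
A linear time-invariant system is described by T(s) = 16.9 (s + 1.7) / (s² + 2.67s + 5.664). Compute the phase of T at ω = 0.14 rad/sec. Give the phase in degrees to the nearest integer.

1 deg

∠(j0.14 + 1.7) = arctan(0.14/1.7) = 4.71°
∠[(j0.14)² + 2.67(j0.14) + 5.664] = ∠[5.6444 + j0.3738] = 3.79°
∠T(j0.14) = 4.71° − 3.79° = 0.92°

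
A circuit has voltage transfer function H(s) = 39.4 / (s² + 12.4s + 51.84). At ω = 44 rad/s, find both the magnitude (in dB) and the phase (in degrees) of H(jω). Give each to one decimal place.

|(j44)² + 12.4(j44) + 51.84| = |-1884.2 + j545.6| = 1962
|H(j44)| = 39.4 / 1962 = 0.020086
20 log₁₀(0.020086) = -33.94 dB
∠[(j44)² + 12.4(j44) + 51.84] = ∠[-1884.2 + j545.6] = 163.85°
∠H(j44) = −163.85° = -163.85°

|H| = -33.9 dB, ∠H = -163.9°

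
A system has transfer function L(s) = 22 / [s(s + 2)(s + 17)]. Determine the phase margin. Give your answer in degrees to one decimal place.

70.8°

Gain crossover: |L(jω)| = 1 at ω ≈ 0.618 rad s⁻¹.
∠L(j0.618) = −90° − arctan(0.618/2) − arctan(0.618/17) ≈ -109.25°
PM = 180° + (-109.25°) = 70.75°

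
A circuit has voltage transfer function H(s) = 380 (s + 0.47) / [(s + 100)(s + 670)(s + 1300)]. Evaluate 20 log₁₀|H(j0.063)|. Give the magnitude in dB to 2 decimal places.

-113.69 dB

|j0.063 + 0.47| = √(0.063² + 0.47²) = 0.4742
|j0.063 + 100| = √(0.063² + 100²) = 100
|j0.063 + 670| = √(0.063² + 670²) = 670
|j0.063 + 1300| = √(0.063² + 1300²) = 1300
|H(j0.063)| = 380 × 0.4742 / (100 × 670 × 1300) = 2.0689e-06
20 log₁₀(2.0689e-06) = -113.685 dB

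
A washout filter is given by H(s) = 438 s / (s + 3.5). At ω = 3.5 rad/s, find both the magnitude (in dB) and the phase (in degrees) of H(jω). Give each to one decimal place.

|j3.5| = 3.5
|j3.5 + 3.5| = √(3.5² + 3.5²) = 4.95
|H(j3.5)| = 438 × 3.5 / 4.95 = 309.71
20 log₁₀(309.71) = 49.82 dB
∠(j3.5) = 90.00°
∠(j3.5 + 3.5) = arctan(3.5/3.5) = 45.00°
∠H(j3.5) = 90.00° − 45.00° = 45.00°

|H| = 49.8 dB, ∠H = 45.0°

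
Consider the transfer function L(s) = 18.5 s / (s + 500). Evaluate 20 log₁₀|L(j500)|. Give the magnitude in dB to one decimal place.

22.3 dB

|j500| = 500
|j500 + 500| = √(500² + 500²) = 707.1
|L(j500)| = 18.5 × 500 / 707.1 = 13.081
20 log₁₀(13.081) = 22.33 dB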